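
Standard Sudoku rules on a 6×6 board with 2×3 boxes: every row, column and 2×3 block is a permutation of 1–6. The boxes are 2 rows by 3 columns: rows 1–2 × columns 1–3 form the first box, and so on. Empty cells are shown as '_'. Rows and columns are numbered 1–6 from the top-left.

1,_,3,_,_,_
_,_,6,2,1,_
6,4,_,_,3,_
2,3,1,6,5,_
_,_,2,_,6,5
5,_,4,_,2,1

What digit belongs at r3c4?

r1c5 = 4 (sole candidate).
r1c6 = 6 (sole candidate).
r2c1 = 4 (sole candidate).
r2c2 = 5 (sole candidate).
r2c6 = 3 (sole candidate).
r3c3 = 5 (sole candidate).
r3c4 = 1: row 3 has {3,4,5,6}; col 4 has {2,6}; box has {3,5,6} → only 1 remains.

1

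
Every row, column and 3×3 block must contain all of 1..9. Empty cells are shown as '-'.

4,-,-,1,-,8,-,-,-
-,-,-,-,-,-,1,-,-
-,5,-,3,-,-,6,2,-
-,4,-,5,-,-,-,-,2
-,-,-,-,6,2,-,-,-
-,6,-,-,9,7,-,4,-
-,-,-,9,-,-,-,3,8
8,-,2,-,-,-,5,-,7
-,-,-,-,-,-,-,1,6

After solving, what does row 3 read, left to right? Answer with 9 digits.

r6c4 = 8: row 6 has {4,6,7,9}; col 4 has {1,3,5,9}; box has {2,5,6,7,9} → only 8 remains.
r6c7 = 3: row 6 has {4,6,7,8,9}; col 7 has {1,5,6}; box has {2,4} → only 3 remains.
r8c8 = 9: row 8 has {2,5,7,8}; col 8 has {1,2,3,4}; box has {1,3,5,6,7,8} → only 9 remains.
r5c4 = 4: row 5 has {2,6}; col 4 has {1,3,5,8,9}; box has {2,5,6,7,8,9} → only 4 remains.
r8c4 = 6: row 8 has {2,5,7,8,9}; col 4 has {1,3,4,5,8,9}; box has {9} → only 6 remains.
r1c3 = 6: in row 1, 6 can only go here (every other open cell in that row sees a 6).
r2c6 = 6: in row 2, 6 can only go here (every other open cell in that row sees a 6).
r3c3 = 8: in row 3, 8 can only go here (every other open cell in that row sees an 8).
r2c8 = 8: in row 2, 8 can only go here (every other open cell in that row sees an 8).
r3c1 = 1: in row 3, 1 can only go here (every other open cell in that row sees a 1).
r3c5 = 7: in row 3, 7 can only go here (every other open cell in that row sees a 7).
r2c4 = 2: row 2 has {1,6,8}; col 4 has {1,3,4,5,6,8,9}; box has {1,3,6,7,8} → only 2 remains.
r9c4 = 7: row 9 has {1,6}; col 4 has {1,2,3,4,5,6,8,9}; box has {6,9} → only 7 remains.
r1c5 = 5: row 1 has {1,4,6,8}; col 5 has {6,7,9}; box has {1,2,3,6,7,8} → only 5 remains.
r1c8 = 7: row 1 has {1,4,5,6,8}; col 8 has {1,2,3,4,8,9}; box has {1,2,6,8} → only 7 remains.
r2c5 = 4: row 2 has {1,2,6,8}; col 5 has {5,6,7,9}; box has {1,2,3,5,6,7,8} → only 4 remains.
r3c6 = 9: row 3 has {1,2,3,5,6,7,8}; col 6 has {2,6,7,8}; box has {1,2,3,4,5,6,7,8} → only 9 remains.
r3c9 = 4: row 3 has {1,2,3,5,6,7,8,9}; col 9 has {2,6,7,8}; box has {1,2,6,7,8} → only 4 remains.

158379624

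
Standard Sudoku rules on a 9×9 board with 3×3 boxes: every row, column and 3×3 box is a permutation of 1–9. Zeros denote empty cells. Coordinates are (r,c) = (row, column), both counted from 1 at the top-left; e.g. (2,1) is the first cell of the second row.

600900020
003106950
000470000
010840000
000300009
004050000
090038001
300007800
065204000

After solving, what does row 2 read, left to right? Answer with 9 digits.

483126957

(1,5) = 8 (sole candidate).
(2,5) = 2: row 2 has {1,3,5,6,9}; col 5 has {3,4,5,7,8}; box has {1,4,6,7,8,9} → only 2 remains.
(9,1) = 8 (hidden single in row 9).
(9,5) = 1 (hidden single in row 9).
(5,5) = 6 (sole candidate).
(6,4) = 7 (sole candidate).
(8,5) = 9 (sole candidate).
(8,3) = 1 (hidden single in row 8).
(1,3) = 7 (sole candidate).
(2,1) = 4: row 2 has {1,2,3,5,6,9}; col 1 has {3,6,8}; box has {3,6,7} → only 4 remains.
(2,2) = 8: row 2 has {1,2,3,4,5,6,9}; col 2 has {1,6,9}; box has {3,4,6,7} → only 8 remains.
(2,9) = 7: row 2 has {1,2,3,4,5,6,8,9}; col 9 has {1,9}; box has {2,5,9} → only 7 remains.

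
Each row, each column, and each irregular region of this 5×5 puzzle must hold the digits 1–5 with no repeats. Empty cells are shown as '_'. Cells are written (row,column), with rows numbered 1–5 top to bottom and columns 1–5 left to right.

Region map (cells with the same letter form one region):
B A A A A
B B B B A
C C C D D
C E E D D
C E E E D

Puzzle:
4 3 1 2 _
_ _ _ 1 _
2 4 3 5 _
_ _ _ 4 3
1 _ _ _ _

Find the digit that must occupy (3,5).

1

(1,5) = 5 (sole candidate).
(2,5) = 4 (sole candidate).
(3,5) = 1: row 3 has {2,3,4,5}; col 5 has {3,4,5}; region has {3,4,5} → only 1 remains.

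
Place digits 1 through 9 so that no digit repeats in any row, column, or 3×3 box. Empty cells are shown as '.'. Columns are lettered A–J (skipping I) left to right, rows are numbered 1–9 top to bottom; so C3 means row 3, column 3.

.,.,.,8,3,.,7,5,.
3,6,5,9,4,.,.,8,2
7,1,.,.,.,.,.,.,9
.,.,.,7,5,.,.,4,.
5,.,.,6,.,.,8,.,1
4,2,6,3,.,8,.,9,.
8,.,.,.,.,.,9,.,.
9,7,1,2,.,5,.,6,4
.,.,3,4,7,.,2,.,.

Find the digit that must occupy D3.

5

A1 = 2: row 1 has {3,5,7,8}; col 1 has {3,4,5,7,8,9}; box has {1,3,5,6,7} → only 2 remains.
J1 = 6: row 1 has {2,3,5,7,8}; col 9 has {1,2,4,9}; box has {2,5,7,8,9} → only 6 remains.
G2 = 1: row 2 has {2,3,4,5,6,8,9}; col 7 has {2,7,8,9}; box has {2,5,6,7,8,9} → only 1 remains.
D3 = 5: row 3 has {1,7,9}; col 4 has {2,3,4,6,7,8,9}; box has {3,4,8,9} → only 5 remains.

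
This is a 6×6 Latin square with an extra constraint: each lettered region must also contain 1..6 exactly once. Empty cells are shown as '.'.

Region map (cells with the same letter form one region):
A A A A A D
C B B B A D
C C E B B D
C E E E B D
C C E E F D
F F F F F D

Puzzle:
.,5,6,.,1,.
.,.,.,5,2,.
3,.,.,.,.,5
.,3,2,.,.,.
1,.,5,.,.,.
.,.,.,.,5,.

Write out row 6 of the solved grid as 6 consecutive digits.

264153

row 1, column 1 = 4: row 1 has {1,5,6}; col 1 has {1,3}; region has {1,2,5,6} → only 4 remains.
row 1, column 4 = 3: row 1 has {1,4,5,6}; col 4 has {5}; region has {1,2,4,5,6} → only 3 remains.
row 1, column 6 = 2: row 1 has {1,3,4,5,6}; col 6 has {5}; region has {5} → only 2 remains.
row 2, column 1 = 6: row 2 has {2,5}; col 1 has {1,3,4}; region has {1,3} → only 6 remains.
row 4, column 1 = 5: row 4 has {2,3}; col 1 has {1,3,4,6}; region has {1,3,6} → only 5 remains.
row 6, column 1 = 2: row 6 has {5}; col 1 has {1,3,4,5,6}; region has {5} → only 2 remains.
row 5, column 2 = 2: in row 5, 2 can only go here (every other open cell in that row sees a 2).
row 3, column 2 = 4: row 3 has {3,5}; col 2 has {2,3,5}; region has {1,2,3,5,6} → only 4 remains.
row 3, column 3 = 1: row 3 has {3,4,5}; col 3 has {2,5,6}; region has {2,3,5} → only 1 remains.
row 3, column 5 = 6: row 3 has {1,3,4,5}; col 5 has {1,2,5}; region has {5} → only 6 remains.
row 4, column 5 = 4: row 4 has {2,3,5}; col 5 has {1,2,5,6}; region has {5,6} → only 4 remains.
row 5, column 5 = 3: row 5 has {1,2,5}; col 5 has {1,2,4,5,6}; region has {2,5} → only 3 remains.
row 6, column 3 = 4: row 6 has {2,5}; col 3 has {1,2,5,6}; region has {2,3,5} → only 4 remains.
row 2, column 2 = 1: row 2 has {2,5,6}; col 2 has {2,3,4,5}; region has {4,5,6} → only 1 remains.
row 2, column 3 = 3: row 2 has {1,2,5,6}; col 3 has {1,2,4,5,6}; region has {1,4,5,6} → only 3 remains.
row 2, column 6 = 4: row 2 has {1,2,3,5,6}; col 6 has {2,5}; region has {2,5} → only 4 remains.
row 3, column 4 = 2: row 3 has {1,3,4,5,6}; col 4 has {3,5}; region has {1,3,4,5,6} → only 2 remains.
row 4, column 4 = 6: row 4 has {2,3,4,5}; col 4 has {2,3,5}; region has {1,2,3,5} → only 6 remains.
row 4, column 6 = 1: row 4 has {2,3,4,5,6}; col 6 has {2,4,5}; region has {2,4,5} → only 1 remains.
row 5, column 4 = 4: row 5 has {1,2,3,5}; col 4 has {2,3,5,6}; region has {1,2,3,5,6} → only 4 remains.
row 5, column 6 = 6: row 5 has {1,2,3,4,5}; col 6 has {1,2,4,5}; region has {1,2,4,5} → only 6 remains.
row 6, column 2 = 6: row 6 has {2,4,5}; col 2 has {1,2,3,4,5}; region has {2,3,4,5} → only 6 remains.
row 6, column 4 = 1: row 6 has {2,4,5,6}; col 4 has {2,3,4,5,6}; region has {2,3,4,5,6} → only 1 remains.
row 6, column 6 = 3: row 6 has {1,2,4,5,6}; col 6 has {1,2,4,5,6}; region has {1,2,4,5,6} → only 3 remains.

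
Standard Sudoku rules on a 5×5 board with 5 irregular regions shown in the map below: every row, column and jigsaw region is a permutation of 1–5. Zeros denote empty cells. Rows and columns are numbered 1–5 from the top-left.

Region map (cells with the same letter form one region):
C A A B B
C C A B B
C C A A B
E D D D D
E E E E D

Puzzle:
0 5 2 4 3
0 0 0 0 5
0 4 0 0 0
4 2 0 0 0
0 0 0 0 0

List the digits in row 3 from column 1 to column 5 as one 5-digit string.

54132

r1c1 = 1: row 1 has {2,3,4,5}; col 1 has {4}; region has {4} → only 1 remains.
r2c2 = 3: row 2 has {5}; col 2 has {2,4,5}; region has {1,4} → only 3 remains.
r4c5 = 1: row 4 has {2,4}; col 5 has {3,5}; region has {2} → only 1 remains.
r5c2 = 1: row 5 has {}; col 2 has {2,3,4,5}; region has {4} → only 1 remains.
r5c5 = 4: row 5 has {1}; col 5 has {1,3,5}; region has {1,2} → only 4 remains.
r2c1 = 2: row 2 has {3,5}; col 1 has {1,4}; region has {1,3,4} → only 2 remains.
r2c4 = 1: row 2 has {2,3,5}; col 4 has {4}; region has {3,4,5} → only 1 remains.
r3c1 = 5: row 3 has {4}; col 1 has {1,2,4}; region has {1,2,3,4} → only 5 remains.
r3c4 = 3: row 3 has {4,5}; col 4 has {1,4}; region has {2,5} → only 3 remains.
r3c5 = 2: row 3 has {3,4,5}; col 5 has {1,3,4,5}; region has {1,3,4,5} → only 2 remains.
r4c4 = 5: row 4 has {1,2,4}; col 4 has {1,3,4}; region has {1,2,4} → only 5 remains.
r5c1 = 3: row 5 has {1,4}; col 1 has {1,2,4,5}; region has {1,4} → only 3 remains.
r5c3 = 5: row 5 has {1,3,4}; col 3 has {2}; region has {1,3,4} → only 5 remains.
r5c4 = 2: row 5 has {1,3,4,5}; col 4 has {1,3,4,5}; region has {1,3,4,5} → only 2 remains.
r2c3 = 4: row 2 has {1,2,3,5}; col 3 has {2,5}; region has {2,3,5} → only 4 remains.
r3c3 = 1: row 3 has {2,3,4,5}; col 3 has {2,4,5}; region has {2,3,4,5} → only 1 remains.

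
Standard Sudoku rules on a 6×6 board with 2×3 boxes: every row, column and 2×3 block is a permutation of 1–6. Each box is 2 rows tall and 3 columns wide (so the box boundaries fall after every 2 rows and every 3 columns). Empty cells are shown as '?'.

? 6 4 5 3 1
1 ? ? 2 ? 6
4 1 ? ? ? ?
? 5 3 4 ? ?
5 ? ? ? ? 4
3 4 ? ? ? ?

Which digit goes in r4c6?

2

r1c1 = 2 (sole candidate).
r2c2 = 3 (sole candidate).
r2c3 = 5 (sole candidate).
r2c5 = 4 (sole candidate).
r4c1 = 6 (sole candidate).
r4c6 = 2: row 4 has {3,4,5,6}; col 6 has {1,4,6}; box has {4} → only 2 remains.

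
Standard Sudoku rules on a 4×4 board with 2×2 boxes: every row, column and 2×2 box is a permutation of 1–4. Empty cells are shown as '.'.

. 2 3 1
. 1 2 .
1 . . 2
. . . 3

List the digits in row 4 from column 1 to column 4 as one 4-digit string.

2413

row 1, column 1 = 4: row 1 has {1,2,3}; col 1 has {1}; box has {1,2} → only 4 remains.
row 2, column 1 = 3: row 2 has {1,2}; col 1 has {1,4}; box has {1,2,4} → only 3 remains.
row 2, column 4 = 4: row 2 has {1,2,3}; col 4 has {1,2,3}; box has {1,2,3} → only 4 remains.
row 3, column 3 = 4: row 3 has {1,2}; col 3 has {2,3}; box has {2,3} → only 4 remains.
row 4, column 1 = 2: row 4 has {3}; col 1 has {1,3,4}; box has {1} → only 2 remains.
row 4, column 2 = 4: row 4 has {2,3}; col 2 has {1,2}; box has {1,2} → only 4 remains.
row 4, column 3 = 1: row 4 has {2,3,4}; col 3 has {2,3,4}; box has {2,3,4} → only 1 remains.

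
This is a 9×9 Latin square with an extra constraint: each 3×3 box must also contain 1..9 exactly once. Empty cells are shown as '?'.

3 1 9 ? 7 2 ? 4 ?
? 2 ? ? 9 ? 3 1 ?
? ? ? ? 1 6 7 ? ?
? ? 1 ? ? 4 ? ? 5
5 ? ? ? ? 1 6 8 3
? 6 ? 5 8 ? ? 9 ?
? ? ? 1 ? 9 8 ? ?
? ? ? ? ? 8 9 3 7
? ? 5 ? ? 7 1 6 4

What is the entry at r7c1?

r1c4 = 8: row 1 has {1,2,3,4,7,9}; col 4 has {1,5}; box has {1,2,6,7,9} → only 8 remains.
r1c7 = 5: row 1 has {1,2,3,4,7,8,9}; col 7 has {1,3,6,7,8,9}; box has {1,3,4,7} → only 5 remains.
r1c9 = 6: row 1 has {1,2,3,4,5,7,8,9}; col 9 has {3,4,5,7}; box has {1,3,4,5,7} → only 6 remains.
r2c4 = 4: row 2 has {1,2,3,9}; col 4 has {1,5,8}; box has {1,2,6,7,8,9} → only 4 remains.
r2c6 = 5: row 2 has {1,2,3,4,9}; col 6 has {1,2,4,6,7,8,9}; box has {1,2,4,6,7,8,9} → only 5 remains.
r2c9 = 8: row 2 has {1,2,3,4,5,9}; col 9 has {3,4,5,6,7}; box has {1,3,4,5,6,7} → only 8 remains.
r3c4 = 3: row 3 has {1,6,7}; col 4 has {1,4,5,8}; box has {1,2,4,5,6,7,8,9} → only 3 remains.
r3c8 = 2: row 3 has {1,3,6,7}; col 8 has {1,3,4,6,8,9}; box has {1,3,4,5,6,7,8} → only 2 remains.
r3c9 = 9: row 3 has {1,2,3,6,7}; col 9 has {3,4,5,6,7,8}; box has {1,2,3,4,5,6,7,8} → only 9 remains.
r4c7 = 2: row 4 has {1,4,5}; col 7 has {1,3,5,6,7,8,9}; box has {3,5,6,8,9} → only 2 remains.
r4c8 = 7: row 4 has {1,2,4,5}; col 8 has {1,2,3,4,6,8,9}; box has {2,3,5,6,8,9} → only 7 remains.
r5c5 = 2: row 5 has {1,3,5,6,8}; col 5 has {1,7,8,9}; box has {1,4,5,8} → only 2 remains.
r6c6 = 3: row 6 has {5,6,8,9}; col 6 has {1,2,4,5,6,7,8,9}; box has {1,2,4,5,8} → only 3 remains.
r6c7 = 4: row 6 has {3,5,6,8,9}; col 7 has {1,2,3,5,6,7,8,9}; box has {2,3,5,6,7,8,9} → only 4 remains.
r6c9 = 1: row 6 has {3,4,5,6,8,9}; col 9 has {3,4,5,6,7,8,9}; box has {2,3,4,5,6,7,8,9} → only 1 remains.
r7c8 = 5: row 7 has {1,8,9}; col 8 has {1,2,3,4,6,7,8,9}; box has {1,3,4,6,7,8,9} → only 5 remains.
r7c9 = 2: row 7 has {1,5,8,9}; col 9 has {1,3,4,5,6,7,8,9}; box has {1,3,4,5,6,7,8,9} → only 2 remains.
r8c2 = 4: row 8 has {3,7,8,9}; col 2 has {1,2,6}; box has {5} → only 4 remains.
r9c4 = 2: row 9 has {1,4,5,6,7}; col 4 has {1,3,4,5,8}; box has {1,7,8,9} → only 2 remains.
r9c5 = 3: row 9 has {1,2,4,5,6,7}; col 5 has {1,2,7,8,9}; box has {1,2,7,8,9} → only 3 remains.
r4c5 = 6: row 4 has {1,2,4,5,7}; col 5 has {1,2,3,7,8,9}; box has {1,2,3,4,5,8} → only 6 remains.
r7c5 = 4: row 7 has {1,2,5,8,9}; col 5 has {1,2,3,6,7,8,9}; box has {1,2,3,7,8,9} → only 4 remains.
r8c4 = 6: row 8 has {3,4,7,8,9}; col 4 has {1,2,3,4,5,8}; box has {1,2,3,4,7,8,9} → only 6 remains.
r8c5 = 5: row 8 has {3,4,6,7,8,9}; col 5 has {1,2,3,4,6,7,8,9}; box has {1,2,3,4,6,7,8,9} → only 5 remains.
r4c4 = 9: row 4 has {1,2,4,5,6,7}; col 4 has {1,2,3,4,5,6,8}; box has {1,2,3,4,5,6,8} → only 9 remains.
r5c4 = 7: row 5 has {1,2,3,5,6,8}; col 4 has {1,2,3,4,5,6,8,9}; box has {1,2,3,4,5,6,8,9} → only 7 remains.
r8c3 = 2: row 8 has {3,4,5,6,7,8,9}; col 3 has {1,5,9}; box has {4,5} → only 2 remains.
r4c1 = 8: row 4 has {1,2,4,5,6,7,9}; col 1 has {3,5}; box has {1,5,6} → only 8 remains.
r4c2 = 3: row 4 has {1,2,4,5,6,7,8,9}; col 2 has {1,2,4,6}; box has {1,5,6,8} → only 3 remains.
r5c2 = 9: row 5 has {1,2,3,5,6,7,8}; col 2 has {1,2,3,4,6}; box has {1,3,5,6,8} → only 9 remains.
r5c3 = 4: row 5 has {1,2,3,5,6,7,8,9}; col 3 has {1,2,5,9}; box has {1,3,5,6,8,9} → only 4 remains.
r6c3 = 7: row 6 has {1,3,4,5,6,8,9}; col 3 has {1,2,4,5,9}; box has {1,3,4,5,6,8,9} → only 7 remains.
r7c2 = 7: row 7 has {1,2,4,5,8,9}; col 2 has {1,2,3,4,6,9}; box has {2,4,5} → only 7 remains.
r8c1 = 1: row 8 has {2,3,4,5,6,7,8,9}; col 1 has {3,5,8}; box has {2,4,5,7} → only 1 remains.
r9c1 = 9: row 9 has {1,2,3,4,5,6,7}; col 1 has {1,3,5,8}; box has {1,2,4,5,7} → only 9 remains.
r9c2 = 8: row 9 has {1,2,3,4,5,6,7,9}; col 2 has {1,2,3,4,6,7,9}; box has {1,2,4,5,7,9} → only 8 remains.
r2c3 = 6: row 2 has {1,2,3,4,5,8,9}; col 3 has {1,2,4,5,7,9}; box has {1,2,3,9} → only 6 remains.
r3c1 = 4: row 3 has {1,2,3,6,7,9}; col 1 has {1,3,5,8,9}; box has {1,2,3,6,9} → only 4 remains.
r3c2 = 5: row 3 has {1,2,3,4,6,7,9}; col 2 has {1,2,3,4,6,7,8,9}; box has {1,2,3,4,6,9} → only 5 remains.
r3c3 = 8: row 3 has {1,2,3,4,5,6,7,9}; col 3 has {1,2,4,5,6,7,9}; box has {1,2,3,4,5,6,9} → only 8 remains.
r6c1 = 2: row 6 has {1,3,4,5,6,7,8,9}; col 1 has {1,3,4,5,8,9}; box has {1,3,4,5,6,7,8,9} → only 2 remains.
r7c1 = 6: row 7 has {1,2,4,5,7,8,9}; col 1 has {1,2,3,4,5,8,9}; box has {1,2,4,5,7,8,9} → only 6 remains.

6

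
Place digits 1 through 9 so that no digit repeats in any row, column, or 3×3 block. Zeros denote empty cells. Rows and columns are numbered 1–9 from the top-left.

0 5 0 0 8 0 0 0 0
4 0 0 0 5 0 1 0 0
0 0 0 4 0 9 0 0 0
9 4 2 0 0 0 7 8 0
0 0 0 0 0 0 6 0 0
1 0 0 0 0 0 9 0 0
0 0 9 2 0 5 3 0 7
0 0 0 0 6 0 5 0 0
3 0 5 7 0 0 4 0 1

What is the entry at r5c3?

7

r1c7 = 2: row 1 has {5,8}; col 7 has {1,3,4,5,6,7,9}; box has {1} → only 2 remains.
r3c7 = 8: row 3 has {4,9}; col 7 has {1,2,3,4,5,6,7,9}; box has {1,2} → only 8 remains.
r7c8 = 6: row 7 has {2,3,5,7,9}; col 8 has {8}; box has {1,3,4,5,7} → only 6 remains.
r9c5 = 9: row 9 has {1,3,4,5,7}; col 5 has {5,6,8}; box has {2,5,6,7} → only 9 remains.
r9c6 = 8: row 9 has {1,3,4,5,7,9}; col 6 has {5,9}; box has {2,5,6,7,9} → only 8 remains.
r9c8 = 2: row 9 has {1,3,4,5,7,8,9}; col 8 has {6,8}; box has {1,3,4,5,6,7} → only 2 remains.
r7c1 = 8: row 7 has {2,3,5,6,7,9}; col 1 has {1,3,4,9}; box has {3,5,9} → only 8 remains.
r7c2 = 1: row 7 has {2,3,5,6,7,8,9}; col 2 has {4,5}; box has {3,5,8,9} → only 1 remains.
r7c5 = 4: row 7 has {1,2,3,5,6,7,8,9}; col 5 has {5,6,8,9}; box has {2,5,6,7,8,9} → only 4 remains.
r8c8 = 9: row 8 has {5,6}; col 8 has {2,6,8}; box has {1,2,3,4,5,6,7} → only 9 remains.
r8c9 = 8: row 8 has {5,6,9}; col 9 has {1,7}; box has {1,2,3,4,5,6,7,9} → only 8 remains.
r9c2 = 6: row 9 has {1,2,3,4,5,7,8,9}; col 2 has {1,4,5}; box has {1,3,5,8,9} → only 6 remains.
r1c9 = 9: in row 1, 9 can only go here (every other open cell in that row sees a 9).
r1c8 = 4: in row 1, 4 can only go here (every other open cell in that row sees a 4).
r2c2 = 9: in row 2, 9 can only go here (every other open cell in that row sees a 9).
r2c6 = 2: in row 2, 2 can only go here (every other open cell in that row sees a 2).
r2c3 = 8: in row 2, 8 can only go here (every other open cell in that row sees an 8).
r2c8 = 7: in row 2, 7 can only go here (every other open cell in that row sees a 7).
r5c4 = 9: in row 5, 9 can only go here (every other open cell in that row sees a 9).
r5c2 = 8: in row 5, 8 can only go here (every other open cell in that row sees an 8).
r6c4 = 8: in row 6, 8 can only go here (every other open cell in that row sees an 8).
r8c3 = 4: in row 8, 4 can only go here (every other open cell in that row sees a 4).
r5c1 = 5: in column 1, 5 can only go here (every other open cell in that column sees a 5).
r4c4 = 5: in column 4, 5 can only go here (every other open cell in that column sees a 5).
r4c9 = 3: row 4 has {2,4,5,7,8,9}; col 9 has {1,7,8,9}; box has {6,7,8,9} → only 3 remains.
r5c8 = 1: row 5 has {5,6,8,9}; col 8 has {2,4,6,7,8,9}; box has {3,6,7,8,9} → only 1 remains.
r6c8 = 5: row 6 has {1,8,9}; col 8 has {1,2,4,6,7,8,9}; box has {1,3,6,7,8,9} → only 5 remains.
r2c9 = 6: row 2 has {1,2,4,5,7,8,9}; col 9 has {1,3,7,8,9}; box has {1,2,4,7,8,9} → only 6 remains.
r3c8 = 3: row 3 has {4,8,9}; col 8 has {1,2,4,5,6,7,8,9}; box has {1,2,4,6,7,8,9} → only 3 remains.
r3c9 = 5: row 3 has {3,4,8,9}; col 9 has {1,3,6,7,8,9}; box has {1,2,3,4,6,7,8,9} → only 5 remains.
r4c5 = 1: row 4 has {2,3,4,5,7,8,9}; col 5 has {4,5,6,8,9}; box has {5,8,9} → only 1 remains.
r4c6 = 6: row 4 has {1,2,3,4,5,7,8,9}; col 6 has {2,5,8,9}; box has {1,5,8,9} → only 6 remains.
r2c4 = 3: row 2 has {1,2,4,5,6,7,8,9}; col 4 has {2,4,5,7,8,9}; box has {2,4,5,8,9} → only 3 remains.
r3c5 = 7: row 3 has {3,4,5,8,9}; col 5 has {1,4,5,6,8,9}; box has {2,3,4,5,8,9} → only 7 remains.
r8c4 = 1: row 8 has {4,5,6,8,9}; col 4 has {2,3,4,5,7,8,9}; box has {2,4,5,6,7,8,9} → only 1 remains.
r8c6 = 3: row 8 has {1,4,5,6,8,9}; col 6 has {2,5,6,8,9}; box has {1,2,4,5,6,7,8,9} → only 3 remains.
r1c4 = 6: row 1 has {2,4,5,8,9}; col 4 has {1,2,3,4,5,7,8,9}; box has {2,3,4,5,7,8,9} → only 6 remains.
r1c6 = 1: row 1 has {2,4,5,6,8,9}; col 6 has {2,3,5,6,8,9}; box has {2,3,4,5,6,7,8,9} → only 1 remains.
r3c2 = 2: row 3 has {3,4,5,7,8,9}; col 2 has {1,4,5,6,8,9}; box has {4,5,8,9} → only 2 remains.
r8c2 = 7: row 8 has {1,3,4,5,6,8,9}; col 2 has {1,2,4,5,6,8,9}; box has {1,3,4,5,6,8,9} → only 7 remains.
r1c1 = 7: row 1 has {1,2,4,5,6,8,9}; col 1 has {1,3,4,5,8,9}; box has {2,4,5,8,9} → only 7 remains.
r1c3 = 3: row 1 has {1,2,4,5,6,7,8,9}; col 3 has {2,4,5,8,9}; box has {2,4,5,7,8,9} → only 3 remains.
r3c1 = 6: row 3 has {2,3,4,5,7,8,9}; col 1 has {1,3,4,5,7,8,9}; box has {2,3,4,5,7,8,9} → only 6 remains.
r3c3 = 1: row 3 has {2,3,4,5,6,7,8,9}; col 3 has {2,3,4,5,8,9}; box has {2,3,4,5,6,7,8,9} → only 1 remains.
r5c3 = 7: row 5 has {1,5,6,8,9}; col 3 has {1,2,3,4,5,8,9}; box has {1,2,4,5,8,9} → only 7 remains.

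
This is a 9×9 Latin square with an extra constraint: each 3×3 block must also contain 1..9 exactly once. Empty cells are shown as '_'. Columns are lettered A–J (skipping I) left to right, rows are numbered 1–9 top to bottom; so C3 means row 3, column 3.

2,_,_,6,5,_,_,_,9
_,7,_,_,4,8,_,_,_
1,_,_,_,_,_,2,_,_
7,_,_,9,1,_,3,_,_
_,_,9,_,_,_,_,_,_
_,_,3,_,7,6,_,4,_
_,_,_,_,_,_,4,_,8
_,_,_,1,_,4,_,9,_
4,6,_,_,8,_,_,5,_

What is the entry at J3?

4

D2 = 2 (hidden single in row 2).
A2 = 9 (hidden single in row 2).
G6 = 9 (hidden single in row 6).
F9 = 9 (hidden single in row 9).
E3 = 9 (hidden single in row 3).
B7 = 9 (hidden single in row 7).
A5 = 6 (hidden single in column 1).
D5 = 4 (hidden single in column 4).
D6 = 8 (hidden single in column 4).
A6 = 5 (sole candidate).
A7 = 3 (sole candidate).
A8 = 8 (sole candidate).
D7 = 5 (hidden single in column 4).
F1 = 1 (hidden single in column 6).
J3 = 4: in column 9, 4 can only go here (every other open cell in that column sees a 4).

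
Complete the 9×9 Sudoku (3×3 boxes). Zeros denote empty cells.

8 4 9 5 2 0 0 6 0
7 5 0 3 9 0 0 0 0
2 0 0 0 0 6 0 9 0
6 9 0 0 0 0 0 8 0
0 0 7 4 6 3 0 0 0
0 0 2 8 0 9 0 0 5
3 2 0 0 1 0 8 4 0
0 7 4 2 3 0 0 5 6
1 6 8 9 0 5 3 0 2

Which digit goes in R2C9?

8

R5C1 = 5 (sole candidate).
R6C1 = 4 (sole candidate).
R6C5 = 7 (sole candidate).
R7C3 = 5 (sole candidate).
R7C6 = 7 (sole candidate).
R7C9 = 9 (sole candidate).
R8C1 = 9 (sole candidate).
R8C6 = 8 (sole candidate).
R8C7 = 1 (sole candidate).
R9C5 = 4 (sole candidate).
R9C8 = 7 (sole candidate).
R1C6 = 1 (sole candidate).
R1C7 = 7 (sole candidate).
R1C9 = 3 (sole candidate).
R2C6 = 4 (sole candidate).
R2C7 = 2 (sole candidate).
R2C8 = 1 (sole candidate).
R2C9 = 8: row 2 has {1,2,3,4,5,7,9}; col 9 has {2,3,5,6,9}; box has {1,2,3,6,7,9} → only 8 remains.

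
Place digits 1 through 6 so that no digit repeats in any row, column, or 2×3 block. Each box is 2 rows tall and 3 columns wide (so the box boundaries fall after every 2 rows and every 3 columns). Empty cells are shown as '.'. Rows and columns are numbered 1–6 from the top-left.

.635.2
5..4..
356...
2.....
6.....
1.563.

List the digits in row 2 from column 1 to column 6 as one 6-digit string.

row 1, column 1 = 4 (sole candidate).
row 1, column 5 = 1 (sole candidate).
row 2, column 5 = 6: row 2 has {4,5}; col 5 has {1,3}; box has {1,2,4,5} → only 6 remains.
row 2, column 6 = 3: row 2 has {4,5,6}; col 6 has {2}; box has {1,2,4,5,6} → only 3 remains.
row 6, column 6 = 4 (sole candidate).
row 3, column 6 = 1 (sole candidate).
row 4, column 4 = 3 (sole candidate).
row 5, column 6 = 5 (sole candidate).
row 6, column 2 = 2 (sole candidate).
row 2, column 2 = 1: row 2 has {3,4,5,6}; col 2 has {2,5,6}; box has {3,4,5,6} → only 1 remains.
row 2, column 3 = 2: row 2 has {1,3,4,5,6}; col 3 has {3,5,6}; box has {1,3,4,5,6} → only 2 remains.

512463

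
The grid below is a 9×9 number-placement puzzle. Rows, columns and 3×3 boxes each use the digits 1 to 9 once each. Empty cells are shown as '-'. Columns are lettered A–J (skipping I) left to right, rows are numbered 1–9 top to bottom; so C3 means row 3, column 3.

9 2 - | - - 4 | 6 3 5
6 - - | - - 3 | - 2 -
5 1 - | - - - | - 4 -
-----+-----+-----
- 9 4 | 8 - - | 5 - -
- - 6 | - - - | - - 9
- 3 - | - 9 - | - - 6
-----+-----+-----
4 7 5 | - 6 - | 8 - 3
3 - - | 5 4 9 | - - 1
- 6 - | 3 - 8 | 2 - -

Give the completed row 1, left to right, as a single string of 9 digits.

H7 = 9 (sole candidate).
B8 = 8 (sole candidate).
C8 = 2 (sole candidate).
G8 = 7 (sole candidate).
H8 = 6 (sole candidate).
A9 = 1 (sole candidate).
C9 = 9 (sole candidate).
E9 = 7 (sole candidate).
H9 = 5 (sole candidate).
J9 = 4 (sole candidate).
B2 = 4 (sole candidate).
G3 = 9 (sole candidate).
B5 = 5 (sole candidate).
G2 = 1 (sole candidate).
G6 = 4 (sole candidate).
G5 = 3 (sole candidate).
D2 = 9 (hidden single in row 2).
E2 = 5 (hidden single in row 2).
C3 = 3 (hidden single in row 3).
E4 = 3 (hidden single in row 4).
F4 = 6 (hidden single in row 4).
D3 = 6 (hidden single in row 3).
H4 = 1 (hidden single in row 4).
D5 = 4 (hidden single in row 5).
F6 = 5 (hidden single in row 6).
C6 = 1 (hidden single in column 3).
J4 = 2 (hidden single in column 9).
A4 = 7 (sole candidate).
Singles propagation stalls; C1 is still open with candidates {7,8}.
  Try C1 = 8: this forces E1=1, C2=7, J2=8, J3=7, E5=2, D6=7; then D1 has no candidate left — contradiction.
So C1 = 7.
D1 = 1: row 1 has {2,3,4,5,6,7,9}; col 4 has {3,4,5,6,8,9}; box has {3,4,5,6,9} → only 1 remains.
E1 = 8: row 1 has {1,2,3,4,5,6,7,9}; col 5 has {3,4,5,6,7,9}; box has {1,3,4,5,6,9} → only 8 remains.

927184635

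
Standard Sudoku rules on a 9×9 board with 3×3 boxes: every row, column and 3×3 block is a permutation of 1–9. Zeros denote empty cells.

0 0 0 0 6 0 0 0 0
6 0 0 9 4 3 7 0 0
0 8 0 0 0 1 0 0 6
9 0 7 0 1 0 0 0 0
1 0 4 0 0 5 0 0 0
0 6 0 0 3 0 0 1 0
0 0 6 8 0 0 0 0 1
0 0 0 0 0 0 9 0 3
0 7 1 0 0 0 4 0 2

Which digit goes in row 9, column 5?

row 7, column 7 = 5: row 7 has {1,6,8}; col 7 has {4,7,9}; box has {1,2,3,4,9} → only 5 remains.
row 7, column 8 = 7: row 7 has {1,5,6,8}; col 8 has {1}; box has {1,2,3,4,5,9} → only 7 remains.
row 2, column 2 = 1: in row 2, 1 can only go here (every other open cell in that row sees a 1).
row 1, column 7 = 1: in row 1, 1 can only go here (every other open cell in that row sees a 1).
row 8, column 4 = 1: in row 8, 1 can only go here (every other open cell in that row sees a 1).
row 9, column 4 = 3: in column 4, 3 can only go here (every other open cell in that column sees a 3).
row 5, column 5 = 8: in column 5, 8 can only go here (every other open cell in that column sees an 8).
row 1, column 6 = 8: in column 6, 8 can only go here (every other open cell in that column sees an 8).
row 6, column 6 = 9: in box 5, 9 can only go here (every other open cell in that box sees a 9).
row 9, column 6 = 6: row 9 has {1,2,3,4,7}; col 6 has {1,3,5,8,9}; box has {1,3,8} → only 6 remains.
row 9, column 8 = 8: row 9 has {1,2,3,4,6,7}; col 8 has {1,7}; box has {1,2,3,4,5,7,9} → only 8 remains.
row 8, column 8 = 6: row 8 has {1,3,9}; col 8 has {1,7,8}; box has {1,2,3,4,5,7,8,9} → only 6 remains.
row 9, column 1 = 5: row 9 has {1,2,3,4,6,7,8}; col 1 has {1,6,9}; box has {1,6,7} → only 5 remains.
row 9, column 5 = 9: row 9 has {1,2,3,4,5,6,7,8}; col 5 has {1,3,4,6,8}; box has {1,3,6,8} → only 9 remains.

9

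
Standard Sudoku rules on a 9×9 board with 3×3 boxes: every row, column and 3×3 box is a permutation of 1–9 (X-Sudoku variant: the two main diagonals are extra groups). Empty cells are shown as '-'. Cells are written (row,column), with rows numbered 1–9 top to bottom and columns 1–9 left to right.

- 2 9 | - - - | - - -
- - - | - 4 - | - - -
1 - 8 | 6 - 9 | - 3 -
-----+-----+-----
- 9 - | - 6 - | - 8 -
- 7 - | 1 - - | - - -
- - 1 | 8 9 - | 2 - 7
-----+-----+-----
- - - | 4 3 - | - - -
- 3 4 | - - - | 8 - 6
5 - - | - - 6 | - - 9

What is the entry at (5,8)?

6

(5,5) = 2 (sole candidate).
(3,9) = 2 (hidden single in row 3).
(5,1) = 8 (hidden single in row 5).
(7,1) = 9 (hidden single in row 7).
(8,4) = 9 (hidden single in row 8).
(9,7) = 3 (hidden single in row 9).
(9,8) = 4 (hidden single in row 9).
(7,8) = 2 (hidden single in column 8).
(2,9) = 8 (hidden single in column 9).
(2,8) = 9 (hidden single in anti-diagonal).
(5,7) = 9 (hidden single in row 5).
(1,9) = 1 (hidden single in anti-diagonal).
(7,3) = 6 (hidden single in anti-diagonal).
(7,9) = 5 (sole candidate).
(2,6) = 1 (hidden single in row 2).
(2,4) = 2 (hidden single in row 2).
(9,4) = 7 (sole candidate).
(7,6) = 8 (sole candidate).
(9,3) = 2 (sole candidate).
(9,5) = 1 (sole candidate).
(7,2) = 1 (sole candidate).
(7,7) = 7 (sole candidate).
(8,1) = 7 (sole candidate).
(8,5) = 5 (sole candidate).
(8,6) = 2 (sole candidate).
(8,8) = 1 (sole candidate).
(9,2) = 8 (sole candidate).
(3,5) = 7 (sole candidate).
(3,7) = 4 (sole candidate).
(4,6) = 7 (sole candidate).
(1,5) = 8 (sole candidate).
(3,2) = 5 (sole candidate).
(2,2) = 6 (sole candidate).
(2,7) = 5 (sole candidate).
(4,7) = 1 (sole candidate).
(6,2) = 4 (sole candidate).
(1,7) = 6 (sole candidate).
(1,8) = 7 (sole candidate).
(2,1) = 3 (sole candidate).
(2,3) = 7 (sole candidate).
(4,1) = 2 (sole candidate).
(6,1) = 6 (sole candidate).
(6,8) = 5 (sole candidate).
(1,1) = 4 (sole candidate).
(5,8) = 6: row 5 has {1,2,7,8,9}; col 8 has {1,2,3,4,5,7,8,9}; box has {1,2,5,7,8,9} → only 6 remains.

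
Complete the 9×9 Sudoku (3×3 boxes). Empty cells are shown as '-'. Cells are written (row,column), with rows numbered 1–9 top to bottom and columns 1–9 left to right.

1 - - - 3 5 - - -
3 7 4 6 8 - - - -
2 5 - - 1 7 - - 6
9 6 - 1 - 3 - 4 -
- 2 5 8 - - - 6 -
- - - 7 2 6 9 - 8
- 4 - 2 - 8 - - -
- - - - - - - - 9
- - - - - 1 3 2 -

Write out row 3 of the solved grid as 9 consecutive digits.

259417836

(4,5) = 5: row 4 has {1,3,4,6,9}; col 5 has {1,2,3,8}; box has {1,2,3,6,7,8} → only 5 remains.
(6,1) = 4: row 6 has {2,6,7,8,9}; col 1 has {1,2,3,9}; box has {2,5,6,9} → only 4 remains.
(8,6) = 4: row 8 has {9}; col 6 has {1,3,5,6,7,8}; box has {1,2,8} → only 4 remains.
(5,1) = 7: row 5 has {2,5,6,8}; col 1 has {1,2,3,4,9}; box has {2,4,5,6,9} → only 7 remains.
(5,6) = 9: row 5 has {2,5,6,7,8}; col 6 has {1,3,4,5,6,7,8}; box has {1,2,3,5,6,7,8} → only 9 remains.
(5,7) = 1: row 5 has {2,5,6,7,8,9}; col 7 has {3,9}; box has {4,6,8,9} → only 1 remains.
(5,9) = 3: row 5 has {1,2,5,6,7,8,9}; col 9 has {6,8,9}; box has {1,4,6,8,9} → only 3 remains.
(6,8) = 5: row 6 has {2,4,6,7,8,9}; col 8 has {2,4,6}; box has {1,3,4,6,8,9} → only 5 remains.
(2,6) = 2: row 2 has {3,4,6,7,8}; col 6 has {1,3,4,5,6,7,8,9}; box has {1,3,5,6,7,8} → only 2 remains.
(2,7) = 5: row 2 has {2,3,4,6,7,8}; col 7 has {1,3,9}; box has {6} → only 5 remains.
(2,9) = 1: row 2 has {2,3,4,5,6,7,8}; col 9 has {3,6,8,9}; box has {5,6} → only 1 remains.
(4,3) = 8: row 4 has {1,3,4,5,6,9}; col 3 has {4,5}; box has {2,4,5,6,7,9} → only 8 remains.
(5,5) = 4: row 5 has {1,2,3,5,6,7,8,9}; col 5 has {1,2,3,5,8}; box has {1,2,3,5,6,7,8,9} → only 4 remains.
(2,8) = 9: row 2 has {1,2,3,4,5,6,7,8}; col 8 has {2,4,5,6}; box has {1,5,6} → only 9 remains.
(3,3) = 9: row 3 has {1,2,5,6,7}; col 3 has {4,5,8}; box has {1,2,3,4,5,7} → only 9 remains.
(3,4) = 4: row 3 has {1,2,5,6,7,9}; col 4 has {1,2,6,7,8}; box has {1,2,3,5,6,7,8} → only 4 remains.
(3,7) = 8: row 3 has {1,2,4,5,6,7,9}; col 7 has {1,3,5,9}; box has {1,5,6,9} → only 8 remains.
(3,8) = 3: row 3 has {1,2,4,5,6,7,8,9}; col 8 has {2,4,5,6,9}; box has {1,5,6,8,9} → only 3 remains.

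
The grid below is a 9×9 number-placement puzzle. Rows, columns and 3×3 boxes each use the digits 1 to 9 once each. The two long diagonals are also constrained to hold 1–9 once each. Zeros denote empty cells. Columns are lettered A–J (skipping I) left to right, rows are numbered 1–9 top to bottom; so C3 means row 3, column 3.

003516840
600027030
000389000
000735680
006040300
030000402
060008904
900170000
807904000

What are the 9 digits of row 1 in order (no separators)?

A1 = 2: row 1 has {1,3,4,5,6,8}; col 1 has {6,8,9}; box has {3,6}; main diagonal has {4,7,9} → only 2 remains.
D2 = 4 (sole candidate).
D6 = 6 (sole candidate).
E6 = 9 (sole candidate).
F6 = 1 (sole candidate).
D7 = 2 (sole candidate).
E7 = 5 (sole candidate).
B8 = 2 (sole candidate).
F8 = 3 (sole candidate).
G8 = 5 (sole candidate).
H8 = 6 (sole candidate).
J8 = 8 (sole candidate).
E9 = 6 (sole candidate).
J9 = 3 (sole candidate).
G2 = 1 (sole candidate).
C3 = 5 (sole candidate).
G3 = 7 (sole candidate).
H3 = 2 (sole candidate).
J3 = 6 (sole candidate).
D5 = 8 (sole candidate).
F5 = 2 (sole candidate).
C6 = 8 (sole candidate).
C7 = 1 (sole candidate).
H7 = 7 (sole candidate).
C8 = 4 (sole candidate).
B9 = 5 (sole candidate).
G9 = 2 (sole candidate).
H9 = 1 (sole candidate).
J1 = 9: row 1 has {1,2,3,4,5,6,8}; col 9 has {2,3,4,6,8}; box has {1,2,3,4,6,7,8}; anti-diagonal has {1,2,3,4,5,6,7,8} → only 9 remains.
B2 = 8 (sole candidate).
C2 = 9 (sole candidate).
J2 = 5 (sole candidate).
C4 = 2 (sole candidate).
J4 = 1 (sole candidate).
J5 = 7 (sole candidate).
H6 = 5 (sole candidate).
A7 = 3 (sole candidate).
B1 = 7: row 1 has {1,2,3,4,5,6,8,9}; col 2 has {2,3,5,6,8}; box has {2,3,5,6,8,9} → only 7 remains.

273516849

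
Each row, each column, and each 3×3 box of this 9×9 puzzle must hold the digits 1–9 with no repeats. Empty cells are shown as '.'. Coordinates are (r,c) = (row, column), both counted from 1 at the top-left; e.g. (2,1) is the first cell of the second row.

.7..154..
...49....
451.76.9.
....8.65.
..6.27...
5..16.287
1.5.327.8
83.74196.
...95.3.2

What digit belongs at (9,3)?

(3,7) = 8 (sole candidate).
(3,9) = 3 (sole candidate).
(4,4) = 3 (sole candidate).
(5,4) = 5 (sole candidate).
(5,7) = 1 (sole candidate).
(7,4) = 6 (sole candidate).
(7,8) = 4 (sole candidate).
(8,3) = 2 (sole candidate).
(8,9) = 5 (sole candidate).
(9,6) = 8 (sole candidate).
(9,8) = 1 (sole candidate).
(1,8) = 2 (sole candidate).
(1,9) = 6 (sole candidate).
(2,6) = 3 (sole candidate).
(2,7) = 5 (sole candidate).
(2,8) = 7 (sole candidate).
(2,9) = 1 (sole candidate).
(3,4) = 2 (sole candidate).
(5,8) = 3 (sole candidate).
(7,2) = 9 (sole candidate).
(1,4) = 8 (sole candidate).
(2,3) = 8 (sole candidate).
(5,1) = 9 (sole candidate).
(5,9) = 4 (sole candidate).
(6,2) = 4 (sole candidate).
(6,3) = 3 (sole candidate).
(6,6) = 9 (sole candidate).
(9,2) = 6 (sole candidate).
(1,1) = 3 (sole candidate).
(1,3) = 9 (sole candidate).
(2,2) = 2 (sole candidate).
(4,2) = 1 (sole candidate).
(4,3) = 7 (sole candidate).
(4,6) = 4 (sole candidate).
(4,9) = 9 (sole candidate).
(5,2) = 8 (sole candidate).
(9,1) = 7 (sole candidate).
(9,3) = 4: row 9 has {1,2,3,5,6,7,8,9}; col 3 has {1,2,3,5,6,7,8,9}; box has {1,2,3,5,6,7,8,9} → only 4 remains.

4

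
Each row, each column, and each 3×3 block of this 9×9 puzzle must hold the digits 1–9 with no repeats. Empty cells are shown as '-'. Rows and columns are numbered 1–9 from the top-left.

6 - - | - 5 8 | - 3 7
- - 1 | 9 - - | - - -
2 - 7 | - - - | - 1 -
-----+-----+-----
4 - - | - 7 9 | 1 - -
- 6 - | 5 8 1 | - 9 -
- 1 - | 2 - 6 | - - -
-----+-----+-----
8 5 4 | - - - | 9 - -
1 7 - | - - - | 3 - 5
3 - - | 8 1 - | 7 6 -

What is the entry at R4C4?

3

R1C3 = 9 (sole candidate).
R2C1 = 5 (sole candidate).
R4C4 = 3: row 4 has {1,4,7,9}; col 4 has {2,5,8,9}; box has {1,2,5,6,7,8,9} → only 3 remains.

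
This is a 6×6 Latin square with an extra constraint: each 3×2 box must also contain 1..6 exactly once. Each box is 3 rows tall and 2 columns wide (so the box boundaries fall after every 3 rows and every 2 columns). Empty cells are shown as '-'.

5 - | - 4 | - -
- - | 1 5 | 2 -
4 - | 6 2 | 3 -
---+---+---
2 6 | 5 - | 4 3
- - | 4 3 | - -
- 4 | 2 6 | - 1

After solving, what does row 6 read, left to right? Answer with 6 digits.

342651

r1c3 = 3 (sole candidate).
r1c6 = 6 (sole candidate).
r2c2 = 3 (sole candidate).
r2c6 = 4 (sole candidate).
r3c2 = 1 (sole candidate).
r3c6 = 5 (sole candidate).
r4c4 = 1 (sole candidate).
r5c1 = 1 (sole candidate).
r5c2 = 5 (sole candidate).
r5c5 = 6 (sole candidate).
r5c6 = 2 (sole candidate).
r6c1 = 3: row 6 has {1,2,4,6}; col 1 has {1,2,4,5}; box has {1,2,4,5,6} → only 3 remains.
r6c5 = 5: row 6 has {1,2,3,4,6}; col 5 has {2,3,4,6}; box has {1,2,3,4,6} → only 5 remains.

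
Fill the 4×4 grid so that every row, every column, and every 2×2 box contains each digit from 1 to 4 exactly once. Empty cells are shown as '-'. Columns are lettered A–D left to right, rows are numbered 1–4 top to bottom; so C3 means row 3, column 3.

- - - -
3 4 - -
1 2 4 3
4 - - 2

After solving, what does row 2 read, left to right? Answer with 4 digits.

3421

A1 = 2 (sole candidate).
B1 = 1 (sole candidate).
C1 = 3 (sole candidate).
D1 = 4 (sole candidate).
D2 = 1: row 2 has {3,4}; col 4 has {2,3,4}; box has {3,4} → only 1 remains.
B4 = 3 (sole candidate).
C4 = 1 (sole candidate).
C2 = 2: row 2 has {1,3,4}; col 3 has {1,3,4}; box has {1,3,4} → only 2 remains.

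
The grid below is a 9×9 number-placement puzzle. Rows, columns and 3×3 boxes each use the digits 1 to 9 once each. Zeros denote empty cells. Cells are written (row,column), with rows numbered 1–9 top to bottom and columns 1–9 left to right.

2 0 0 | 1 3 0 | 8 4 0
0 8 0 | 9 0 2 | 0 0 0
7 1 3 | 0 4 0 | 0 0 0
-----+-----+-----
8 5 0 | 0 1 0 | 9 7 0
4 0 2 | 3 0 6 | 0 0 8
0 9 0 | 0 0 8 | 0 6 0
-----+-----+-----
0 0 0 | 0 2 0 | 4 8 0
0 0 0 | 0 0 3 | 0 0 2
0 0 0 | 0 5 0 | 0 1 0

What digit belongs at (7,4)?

7

(1,2) = 6: row 1 has {1,2,3,4,8}; col 2 has {1,5,8,9}; box has {1,2,3,7,8} → only 6 remains.
(2,1) = 5: row 2 has {2,8,9}; col 1 has {2,4,7,8}; box has {1,2,3,6,7,8} → only 5 remains.
(2,3) = 4: row 2 has {2,5,8,9}; col 3 has {2,3}; box has {1,2,3,5,6,7,8} → only 4 remains.
(2,8) = 3: row 2 has {2,4,5,8,9}; col 8 has {1,4,6,7,8}; box has {4,8} → only 3 remains.
(3,6) = 5: row 3 has {1,3,4,7}; col 6 has {2,3,6,8}; box has {1,2,3,4,9} → only 5 remains.
(4,3) = 6: row 4 has {1,5,7,8,9}; col 3 has {2,3,4}; box has {2,4,5,8,9} → only 6 remains.
(4,6) = 4: row 4 has {1,5,6,7,8,9}; col 6 has {2,3,5,6,8}; box has {1,3,6,8} → only 4 remains.
(4,9) = 3: row 4 has {1,4,5,6,7,8,9}; col 9 has {2,8}; box has {6,7,8,9} → only 3 remains.
(5,2) = 7: row 5 has {2,3,4,6,8}; col 2 has {1,5,6,8,9}; box has {2,4,5,6,8,9} → only 7 remains.
(5,5) = 9: row 5 has {2,3,4,6,7,8}; col 5 has {1,2,3,4,5}; box has {1,3,4,6,8} → only 9 remains.
(5,8) = 5: row 5 has {2,3,4,6,7,8,9}; col 8 has {1,3,4,6,7,8}; box has {3,6,7,8,9} → only 5 remains.
(6,3) = 1: row 6 has {6,8,9}; col 3 has {2,3,4,6}; box has {2,4,5,6,7,8,9} → only 1 remains.
(6,5) = 7: row 6 has {1,6,8,9}; col 5 has {1,2,3,4,5,9}; box has {1,3,4,6,8,9} → only 7 remains.
(6,7) = 2: row 6 has {1,6,7,8,9}; col 7 has {4,8,9}; box has {3,5,6,7,8,9} → only 2 remains.
(6,9) = 4: row 6 has {1,2,6,7,8,9}; col 9 has {2,3,8}; box has {2,3,5,6,7,8,9} → only 4 remains.
(7,2) = 3: row 7 has {2,4,8}; col 2 has {1,5,6,7,8,9}; box has {} → only 3 remains.
(8,2) = 4: row 8 has {2,3}; col 2 has {1,3,5,6,7,8,9}; box has {3} → only 4 remains.
(8,8) = 9: row 8 has {2,3,4}; col 8 has {1,3,4,5,6,7,8}; box has {1,2,4,8} → only 9 remains.
(9,2) = 2: row 9 has {1,5}; col 2 has {1,3,4,5,6,7,8,9}; box has {3,4} → only 2 remains.
(1,3) = 9: row 1 has {1,2,3,4,6,8}; col 3 has {1,2,3,4,6}; box has {1,2,3,4,5,6,7,8} → only 9 remains.
(1,6) = 7: row 1 has {1,2,3,4,6,8,9}; col 6 has {2,3,4,5,6,8}; box has {1,2,3,4,5,9} → only 7 remains.
(1,9) = 5: row 1 has {1,2,3,4,6,7,8,9}; col 9 has {2,3,4,8}; box has {3,4,8} → only 5 remains.
(2,5) = 6: row 2 has {2,3,4,5,8,9}; col 5 has {1,2,3,4,5,7,9}; box has {1,2,3,4,5,7,9} → only 6 remains.
(3,4) = 8: row 3 has {1,3,4,5,7}; col 4 has {1,3,9}; box has {1,2,3,4,5,6,7,9} → only 8 remains.
(3,7) = 6: row 3 has {1,3,4,5,7,8}; col 7 has {2,4,8,9}; box has {3,4,5,8} → only 6 remains.
(3,8) = 2: row 3 has {1,3,4,5,6,7,8}; col 8 has {1,3,4,5,6,7,8,9}; box has {3,4,5,6,8} → only 2 remains.
(3,9) = 9: row 3 has {1,2,3,4,5,6,7,8}; col 9 has {2,3,4,5,8}; box has {2,3,4,5,6,8} → only 9 remains.
(4,4) = 2: row 4 has {1,3,4,5,6,7,8,9}; col 4 has {1,3,8,9}; box has {1,3,4,6,7,8,9} → only 2 remains.
(5,7) = 1: row 5 has {2,3,4,5,6,7,8,9}; col 7 has {2,4,6,8,9}; box has {2,3,4,5,6,7,8,9} → only 1 remains.
(6,1) = 3: row 6 has {1,2,4,6,7,8,9}; col 1 has {2,4,5,7,8}; box has {1,2,4,5,6,7,8,9} → only 3 remains.
(6,4) = 5: row 6 has {1,2,3,4,6,7,8,9}; col 4 has {1,2,3,8,9}; box has {1,2,3,4,6,7,8,9} → only 5 remains.
(8,5) = 8: row 8 has {2,3,4,9}; col 5 has {1,2,3,4,5,6,7,9}; box has {2,3,5} → only 8 remains.
(9,6) = 9: row 9 has {1,2,5}; col 6 has {2,3,4,5,6,7,8}; box has {2,3,5,8} → only 9 remains.
(2,7) = 7: row 2 has {2,3,4,5,6,8,9}; col 7 has {1,2,4,6,8,9}; box has {2,3,4,5,6,8,9} → only 7 remains.
(2,9) = 1: row 2 has {2,3,4,5,6,7,8,9}; col 9 has {2,3,4,5,8,9}; box has {2,3,4,5,6,7,8,9} → only 1 remains.
(7,6) = 1: row 7 has {2,3,4,8}; col 6 has {2,3,4,5,6,7,8,9}; box has {2,3,5,8,9} → only 1 remains.
(8,7) = 5: row 8 has {2,3,4,8,9}; col 7 has {1,2,4,6,7,8,9}; box has {1,2,4,8,9} → only 5 remains.
(9,1) = 6: row 9 has {1,2,5,9}; col 1 has {2,3,4,5,7,8}; box has {2,3,4} → only 6 remains.
(9,7) = 3: row 9 has {1,2,5,6,9}; col 7 has {1,2,4,5,6,7,8,9}; box has {1,2,4,5,8,9} → only 3 remains.
(9,9) = 7: row 9 has {1,2,3,5,6,9}; col 9 has {1,2,3,4,5,8,9}; box has {1,2,3,4,5,8,9} → only 7 remains.
(7,1) = 9: row 7 has {1,2,3,4,8}; col 1 has {2,3,4,5,6,7,8}; box has {2,3,4,6} → only 9 remains.
(7,9) = 6: row 7 has {1,2,3,4,8,9}; col 9 has {1,2,3,4,5,7,8,9}; box has {1,2,3,4,5,7,8,9} → only 6 remains.
(8,1) = 1: row 8 has {2,3,4,5,8,9}; col 1 has {2,3,4,5,6,7,8,9}; box has {2,3,4,6,9} → only 1 remains.
(8,3) = 7: row 8 has {1,2,3,4,5,8,9}; col 3 has {1,2,3,4,6,9}; box has {1,2,3,4,6,9} → only 7 remains.
(8,4) = 6: row 8 has {1,2,3,4,5,7,8,9}; col 4 has {1,2,3,5,8,9}; box has {1,2,3,5,8,9} → only 6 remains.
(9,3) = 8: row 9 has {1,2,3,5,6,7,9}; col 3 has {1,2,3,4,6,7,9}; box has {1,2,3,4,6,7,9} → only 8 remains.
(9,4) = 4: row 9 has {1,2,3,5,6,7,8,9}; col 4 has {1,2,3,5,6,8,9}; box has {1,2,3,5,6,8,9} → only 4 remains.
(7,3) = 5: row 7 has {1,2,3,4,6,8,9}; col 3 has {1,2,3,4,6,7,8,9}; box has {1,2,3,4,6,7,8,9} → only 5 remains.
(7,4) = 7: row 7 has {1,2,3,4,5,6,8,9}; col 4 has {1,2,3,4,5,6,8,9}; box has {1,2,3,4,5,6,8,9} → only 7 remains.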